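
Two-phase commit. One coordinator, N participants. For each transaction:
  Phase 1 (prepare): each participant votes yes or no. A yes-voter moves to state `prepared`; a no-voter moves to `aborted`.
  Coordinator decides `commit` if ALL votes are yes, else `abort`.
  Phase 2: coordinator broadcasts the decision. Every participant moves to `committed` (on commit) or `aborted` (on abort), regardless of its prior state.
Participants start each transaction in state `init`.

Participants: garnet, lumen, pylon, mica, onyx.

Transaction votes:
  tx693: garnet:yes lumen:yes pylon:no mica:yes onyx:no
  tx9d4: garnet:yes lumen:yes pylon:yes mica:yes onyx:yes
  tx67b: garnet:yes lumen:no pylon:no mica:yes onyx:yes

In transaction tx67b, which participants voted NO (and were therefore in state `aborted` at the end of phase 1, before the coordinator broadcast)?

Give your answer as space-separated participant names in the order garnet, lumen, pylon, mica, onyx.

Txn tx67b phase 1: garnet yes -> prepared; lumen no -> aborted; pylon no -> aborted; mica yes -> prepared; onyx yes -> prepared

Answer: lumen pylon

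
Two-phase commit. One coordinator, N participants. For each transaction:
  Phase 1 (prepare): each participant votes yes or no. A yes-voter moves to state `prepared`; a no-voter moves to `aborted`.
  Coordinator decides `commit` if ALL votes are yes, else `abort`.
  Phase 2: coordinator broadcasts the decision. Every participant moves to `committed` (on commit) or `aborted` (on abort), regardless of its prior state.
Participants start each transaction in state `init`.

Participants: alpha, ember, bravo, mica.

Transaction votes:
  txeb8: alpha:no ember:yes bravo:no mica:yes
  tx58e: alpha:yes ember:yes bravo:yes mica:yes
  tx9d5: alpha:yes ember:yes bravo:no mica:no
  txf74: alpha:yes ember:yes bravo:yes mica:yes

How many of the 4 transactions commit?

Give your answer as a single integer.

txeb8: no from alpha, bravo -> abort (commits=0)
tx58e: all yes -> commit (commits=1)
tx9d5: no from bravo, mica -> abort (commits=1)
txf74: all yes -> commit (commits=2)

Answer: 2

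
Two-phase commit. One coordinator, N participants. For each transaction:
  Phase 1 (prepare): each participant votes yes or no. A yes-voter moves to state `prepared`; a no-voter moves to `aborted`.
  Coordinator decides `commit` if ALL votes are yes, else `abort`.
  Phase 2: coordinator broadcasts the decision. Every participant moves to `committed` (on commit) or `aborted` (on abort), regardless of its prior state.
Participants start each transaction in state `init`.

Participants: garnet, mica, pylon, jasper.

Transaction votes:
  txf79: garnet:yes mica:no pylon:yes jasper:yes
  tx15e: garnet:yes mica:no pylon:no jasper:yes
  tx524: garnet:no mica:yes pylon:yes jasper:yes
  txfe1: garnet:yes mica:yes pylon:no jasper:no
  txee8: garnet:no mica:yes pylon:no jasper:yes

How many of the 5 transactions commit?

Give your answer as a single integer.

Answer: 0

Derivation:
txf79: no from mica -> abort (commits=0)
tx15e: no from mica, pylon -> abort (commits=0)
tx524: no from garnet -> abort (commits=0)
txfe1: no from pylon, jasper -> abort (commits=0)
txee8: no from garnet, pylon -> abort (commits=0)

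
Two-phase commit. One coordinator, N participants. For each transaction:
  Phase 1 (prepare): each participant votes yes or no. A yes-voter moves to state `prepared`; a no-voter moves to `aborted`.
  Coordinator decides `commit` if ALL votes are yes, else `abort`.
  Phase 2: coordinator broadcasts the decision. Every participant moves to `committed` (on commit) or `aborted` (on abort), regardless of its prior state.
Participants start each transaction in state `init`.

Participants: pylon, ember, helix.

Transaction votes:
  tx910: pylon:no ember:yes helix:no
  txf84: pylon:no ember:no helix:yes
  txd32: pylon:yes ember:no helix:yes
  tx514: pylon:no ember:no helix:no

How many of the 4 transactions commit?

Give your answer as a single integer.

tx910: no from pylon, helix -> abort (commits=0)
txf84: no from pylon, ember -> abort (commits=0)
txd32: no from ember -> abort (commits=0)
tx514: no from pylon, ember, helix -> abort (commits=0)

Answer: 0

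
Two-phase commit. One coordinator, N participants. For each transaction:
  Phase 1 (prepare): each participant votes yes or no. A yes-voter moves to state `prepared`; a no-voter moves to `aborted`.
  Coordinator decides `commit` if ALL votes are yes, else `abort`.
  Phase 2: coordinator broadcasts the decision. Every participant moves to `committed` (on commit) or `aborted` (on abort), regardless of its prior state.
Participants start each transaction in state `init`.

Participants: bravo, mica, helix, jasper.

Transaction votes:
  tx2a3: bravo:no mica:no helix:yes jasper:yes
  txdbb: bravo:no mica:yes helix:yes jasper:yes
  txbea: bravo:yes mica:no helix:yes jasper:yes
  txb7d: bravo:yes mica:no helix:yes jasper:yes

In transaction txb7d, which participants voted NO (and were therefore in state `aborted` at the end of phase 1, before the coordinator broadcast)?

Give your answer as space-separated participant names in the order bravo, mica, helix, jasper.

Answer: mica

Derivation:
Txn txb7d phase 1: bravo yes -> prepared; mica no -> aborted; helix yes -> prepared; jasper yes -> prepared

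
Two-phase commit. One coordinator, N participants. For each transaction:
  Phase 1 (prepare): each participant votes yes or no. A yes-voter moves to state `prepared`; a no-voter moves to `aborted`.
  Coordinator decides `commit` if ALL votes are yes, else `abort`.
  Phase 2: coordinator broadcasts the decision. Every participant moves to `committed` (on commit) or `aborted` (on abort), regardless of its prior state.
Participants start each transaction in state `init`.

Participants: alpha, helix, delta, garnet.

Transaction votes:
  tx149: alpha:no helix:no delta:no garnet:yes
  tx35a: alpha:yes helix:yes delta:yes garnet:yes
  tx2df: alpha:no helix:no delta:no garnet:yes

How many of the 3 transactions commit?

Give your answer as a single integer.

Answer: 1

Derivation:
tx149: no from alpha, helix, delta -> abort (commits=0)
tx35a: all yes -> commit (commits=1)
tx2df: no from alpha, helix, delta -> abort (commits=1)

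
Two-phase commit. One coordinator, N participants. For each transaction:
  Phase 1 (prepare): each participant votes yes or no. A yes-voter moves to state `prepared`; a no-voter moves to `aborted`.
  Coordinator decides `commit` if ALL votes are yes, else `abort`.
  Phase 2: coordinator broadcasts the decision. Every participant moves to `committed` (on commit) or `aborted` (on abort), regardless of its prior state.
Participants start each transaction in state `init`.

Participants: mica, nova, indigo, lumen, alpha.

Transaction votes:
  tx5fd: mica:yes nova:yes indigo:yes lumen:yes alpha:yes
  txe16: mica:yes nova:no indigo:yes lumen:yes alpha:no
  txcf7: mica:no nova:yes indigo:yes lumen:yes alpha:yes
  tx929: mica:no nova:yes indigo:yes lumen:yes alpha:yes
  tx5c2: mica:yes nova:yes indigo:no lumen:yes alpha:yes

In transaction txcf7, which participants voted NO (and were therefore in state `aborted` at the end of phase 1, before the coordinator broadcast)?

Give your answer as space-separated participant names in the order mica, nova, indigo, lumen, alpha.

Txn txcf7 phase 1: mica no -> aborted; nova yes -> prepared; indigo yes -> prepared; lumen yes -> prepared; alpha yes -> prepared

Answer: mica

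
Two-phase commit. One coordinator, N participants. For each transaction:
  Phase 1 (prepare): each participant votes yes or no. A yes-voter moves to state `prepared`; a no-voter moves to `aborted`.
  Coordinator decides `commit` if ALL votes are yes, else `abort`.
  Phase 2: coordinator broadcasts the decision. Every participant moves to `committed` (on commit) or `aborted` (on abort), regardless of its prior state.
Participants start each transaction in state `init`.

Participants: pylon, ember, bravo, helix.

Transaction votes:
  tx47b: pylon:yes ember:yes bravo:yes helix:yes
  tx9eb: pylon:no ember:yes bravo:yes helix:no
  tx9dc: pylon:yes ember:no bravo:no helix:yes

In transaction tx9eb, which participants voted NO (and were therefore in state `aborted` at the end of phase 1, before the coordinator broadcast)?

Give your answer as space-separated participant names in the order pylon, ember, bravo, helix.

Answer: pylon helix

Derivation:
Txn tx9eb phase 1: pylon no -> aborted; ember yes -> prepared; bravo yes -> prepared; helix no -> aborted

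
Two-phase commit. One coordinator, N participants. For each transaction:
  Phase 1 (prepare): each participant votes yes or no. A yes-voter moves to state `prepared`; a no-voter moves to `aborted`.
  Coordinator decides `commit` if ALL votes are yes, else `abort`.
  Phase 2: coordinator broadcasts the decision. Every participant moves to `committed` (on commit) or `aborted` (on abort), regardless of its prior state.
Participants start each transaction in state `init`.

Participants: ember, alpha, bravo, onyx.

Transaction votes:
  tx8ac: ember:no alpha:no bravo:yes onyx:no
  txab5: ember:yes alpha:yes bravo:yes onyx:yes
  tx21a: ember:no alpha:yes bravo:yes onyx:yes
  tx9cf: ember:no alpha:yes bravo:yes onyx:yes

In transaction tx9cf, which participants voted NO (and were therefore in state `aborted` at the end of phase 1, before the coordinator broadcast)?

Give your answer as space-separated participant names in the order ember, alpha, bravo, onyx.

Answer: ember

Derivation:
Txn tx9cf phase 1: ember no -> aborted; alpha yes -> prepared; bravo yes -> prepared; onyx yes -> prepared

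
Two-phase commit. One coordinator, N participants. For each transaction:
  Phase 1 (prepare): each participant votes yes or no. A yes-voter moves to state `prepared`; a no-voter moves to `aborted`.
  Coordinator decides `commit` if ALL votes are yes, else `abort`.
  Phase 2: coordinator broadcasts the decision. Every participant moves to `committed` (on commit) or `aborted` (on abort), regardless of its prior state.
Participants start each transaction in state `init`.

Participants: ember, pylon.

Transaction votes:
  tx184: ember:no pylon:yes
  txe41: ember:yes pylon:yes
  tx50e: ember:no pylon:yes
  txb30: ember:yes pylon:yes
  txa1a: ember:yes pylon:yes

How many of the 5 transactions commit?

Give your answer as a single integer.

Answer: 3

Derivation:
tx184: no from ember -> abort (commits=0)
txe41: all yes -> commit (commits=1)
tx50e: no from ember -> abort (commits=1)
txb30: all yes -> commit (commits=2)
txa1a: all yes -> commit (commits=3)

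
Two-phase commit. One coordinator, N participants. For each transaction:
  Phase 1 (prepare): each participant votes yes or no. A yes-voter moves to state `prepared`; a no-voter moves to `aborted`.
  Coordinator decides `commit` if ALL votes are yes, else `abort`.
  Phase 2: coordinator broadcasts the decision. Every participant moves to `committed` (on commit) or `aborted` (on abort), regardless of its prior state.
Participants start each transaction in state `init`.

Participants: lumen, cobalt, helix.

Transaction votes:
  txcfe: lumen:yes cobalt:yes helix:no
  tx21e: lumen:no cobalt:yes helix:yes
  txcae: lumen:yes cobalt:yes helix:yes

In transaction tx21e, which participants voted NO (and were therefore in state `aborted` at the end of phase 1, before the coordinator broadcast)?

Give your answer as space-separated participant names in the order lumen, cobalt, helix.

Txn tx21e phase 1: lumen no -> aborted; cobalt yes -> prepared; helix yes -> prepared

Answer: lumen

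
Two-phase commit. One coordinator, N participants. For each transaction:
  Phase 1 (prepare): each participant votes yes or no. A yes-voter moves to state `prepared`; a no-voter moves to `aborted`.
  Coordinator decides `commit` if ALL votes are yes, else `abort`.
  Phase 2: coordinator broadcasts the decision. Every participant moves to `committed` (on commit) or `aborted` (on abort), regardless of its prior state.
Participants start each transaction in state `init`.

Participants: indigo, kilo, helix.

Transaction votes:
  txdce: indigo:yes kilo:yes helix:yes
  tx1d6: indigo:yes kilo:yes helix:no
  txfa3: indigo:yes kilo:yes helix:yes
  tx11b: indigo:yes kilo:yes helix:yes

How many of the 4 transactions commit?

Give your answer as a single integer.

Answer: 3

Derivation:
txdce: all yes -> commit (commits=1)
tx1d6: no from helix -> abort (commits=1)
txfa3: all yes -> commit (commits=2)
tx11b: all yes -> commit (commits=3)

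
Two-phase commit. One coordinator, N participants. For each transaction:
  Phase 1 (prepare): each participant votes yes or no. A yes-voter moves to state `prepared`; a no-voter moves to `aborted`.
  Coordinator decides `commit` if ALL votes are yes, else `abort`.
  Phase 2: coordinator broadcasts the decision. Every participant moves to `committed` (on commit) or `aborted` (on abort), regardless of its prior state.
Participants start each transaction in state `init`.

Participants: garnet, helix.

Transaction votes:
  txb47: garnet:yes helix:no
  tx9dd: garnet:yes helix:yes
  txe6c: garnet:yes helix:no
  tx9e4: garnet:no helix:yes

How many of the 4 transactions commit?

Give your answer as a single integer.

txb47: no from helix -> abort (commits=0)
tx9dd: all yes -> commit (commits=1)
txe6c: no from helix -> abort (commits=1)
tx9e4: no from garnet -> abort (commits=1)

Answer: 1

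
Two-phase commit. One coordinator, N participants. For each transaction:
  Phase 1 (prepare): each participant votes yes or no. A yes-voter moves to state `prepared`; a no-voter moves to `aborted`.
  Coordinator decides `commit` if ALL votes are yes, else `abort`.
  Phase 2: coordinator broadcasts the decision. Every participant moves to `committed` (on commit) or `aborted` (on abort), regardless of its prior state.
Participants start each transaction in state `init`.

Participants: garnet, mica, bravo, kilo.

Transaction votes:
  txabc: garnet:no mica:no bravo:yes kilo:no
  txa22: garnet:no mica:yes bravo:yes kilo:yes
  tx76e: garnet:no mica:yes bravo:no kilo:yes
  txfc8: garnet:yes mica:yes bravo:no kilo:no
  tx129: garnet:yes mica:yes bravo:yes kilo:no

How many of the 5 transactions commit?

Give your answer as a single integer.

txabc: no from garnet, mica, kilo -> abort (commits=0)
txa22: no from garnet -> abort (commits=0)
tx76e: no from garnet, bravo -> abort (commits=0)
txfc8: no from bravo, kilo -> abort (commits=0)
tx129: no from kilo -> abort (commits=0)

Answer: 0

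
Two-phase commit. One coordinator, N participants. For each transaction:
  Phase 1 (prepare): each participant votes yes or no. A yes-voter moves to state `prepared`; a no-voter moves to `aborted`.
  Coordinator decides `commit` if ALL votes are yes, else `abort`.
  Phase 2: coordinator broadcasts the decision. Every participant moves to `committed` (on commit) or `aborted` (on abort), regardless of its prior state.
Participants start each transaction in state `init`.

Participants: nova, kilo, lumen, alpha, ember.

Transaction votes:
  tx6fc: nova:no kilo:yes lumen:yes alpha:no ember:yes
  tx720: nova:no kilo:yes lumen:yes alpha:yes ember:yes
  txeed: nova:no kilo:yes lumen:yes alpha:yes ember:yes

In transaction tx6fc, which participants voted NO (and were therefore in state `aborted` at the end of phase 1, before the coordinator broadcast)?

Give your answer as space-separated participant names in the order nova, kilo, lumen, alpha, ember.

Txn tx6fc phase 1: nova no -> aborted; kilo yes -> prepared; lumen yes -> prepared; alpha no -> aborted; ember yes -> prepared

Answer: nova alpha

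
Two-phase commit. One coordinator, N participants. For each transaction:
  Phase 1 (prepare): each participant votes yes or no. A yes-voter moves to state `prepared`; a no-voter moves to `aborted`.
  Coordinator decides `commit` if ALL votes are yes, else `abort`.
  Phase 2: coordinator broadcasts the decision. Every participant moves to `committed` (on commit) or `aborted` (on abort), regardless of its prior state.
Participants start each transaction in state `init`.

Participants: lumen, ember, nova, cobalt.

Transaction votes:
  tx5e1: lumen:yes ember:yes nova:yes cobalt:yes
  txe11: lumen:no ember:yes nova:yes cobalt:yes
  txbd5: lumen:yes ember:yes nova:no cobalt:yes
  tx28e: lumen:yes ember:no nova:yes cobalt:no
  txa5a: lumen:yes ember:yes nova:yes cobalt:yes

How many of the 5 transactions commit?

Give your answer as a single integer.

Answer: 2

Derivation:
tx5e1: all yes -> commit (commits=1)
txe11: no from lumen -> abort (commits=1)
txbd5: no from nova -> abort (commits=1)
tx28e: no from ember, cobalt -> abort (commits=1)
txa5a: all yes -> commit (commits=2)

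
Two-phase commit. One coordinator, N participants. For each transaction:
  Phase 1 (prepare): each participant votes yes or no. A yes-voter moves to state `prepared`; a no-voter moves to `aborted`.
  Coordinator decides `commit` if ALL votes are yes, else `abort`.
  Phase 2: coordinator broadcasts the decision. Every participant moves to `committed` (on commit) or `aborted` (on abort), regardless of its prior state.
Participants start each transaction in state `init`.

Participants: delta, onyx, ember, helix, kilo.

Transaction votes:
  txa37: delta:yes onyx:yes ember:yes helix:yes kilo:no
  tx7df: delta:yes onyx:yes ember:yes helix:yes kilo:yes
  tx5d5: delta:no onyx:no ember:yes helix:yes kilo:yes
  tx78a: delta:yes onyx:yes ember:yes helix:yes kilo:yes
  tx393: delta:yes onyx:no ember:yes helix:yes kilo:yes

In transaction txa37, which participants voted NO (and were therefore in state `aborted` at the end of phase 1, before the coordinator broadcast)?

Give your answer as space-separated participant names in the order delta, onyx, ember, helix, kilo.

Answer: kilo

Derivation:
Txn txa37 phase 1: delta yes -> prepared; onyx yes -> prepared; ember yes -> prepared; helix yes -> prepared; kilo no -> aborted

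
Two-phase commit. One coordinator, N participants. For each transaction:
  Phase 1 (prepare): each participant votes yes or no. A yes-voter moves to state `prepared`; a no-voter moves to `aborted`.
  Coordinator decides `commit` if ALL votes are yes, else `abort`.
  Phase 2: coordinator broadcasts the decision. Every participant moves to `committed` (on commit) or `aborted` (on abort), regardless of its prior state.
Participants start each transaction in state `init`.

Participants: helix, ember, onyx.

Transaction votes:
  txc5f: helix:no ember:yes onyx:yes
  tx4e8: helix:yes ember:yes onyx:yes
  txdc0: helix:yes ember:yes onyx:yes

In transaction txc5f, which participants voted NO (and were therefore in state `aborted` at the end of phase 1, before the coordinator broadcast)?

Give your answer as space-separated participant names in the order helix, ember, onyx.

Answer: helix

Derivation:
Txn txc5f phase 1: helix no -> aborted; ember yes -> prepared; onyx yes -> prepared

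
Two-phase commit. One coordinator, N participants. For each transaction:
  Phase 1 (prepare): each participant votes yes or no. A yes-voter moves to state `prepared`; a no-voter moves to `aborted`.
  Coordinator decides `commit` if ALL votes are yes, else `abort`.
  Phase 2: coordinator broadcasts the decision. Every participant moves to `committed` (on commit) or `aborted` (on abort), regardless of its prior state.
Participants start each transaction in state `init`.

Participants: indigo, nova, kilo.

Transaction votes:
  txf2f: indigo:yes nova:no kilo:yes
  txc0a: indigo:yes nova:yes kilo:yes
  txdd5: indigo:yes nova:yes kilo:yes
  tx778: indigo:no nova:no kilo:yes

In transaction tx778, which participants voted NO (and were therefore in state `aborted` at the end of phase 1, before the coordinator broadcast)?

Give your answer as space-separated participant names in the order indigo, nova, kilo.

Txn tx778 phase 1: indigo no -> aborted; nova no -> aborted; kilo yes -> prepared

Answer: indigo nova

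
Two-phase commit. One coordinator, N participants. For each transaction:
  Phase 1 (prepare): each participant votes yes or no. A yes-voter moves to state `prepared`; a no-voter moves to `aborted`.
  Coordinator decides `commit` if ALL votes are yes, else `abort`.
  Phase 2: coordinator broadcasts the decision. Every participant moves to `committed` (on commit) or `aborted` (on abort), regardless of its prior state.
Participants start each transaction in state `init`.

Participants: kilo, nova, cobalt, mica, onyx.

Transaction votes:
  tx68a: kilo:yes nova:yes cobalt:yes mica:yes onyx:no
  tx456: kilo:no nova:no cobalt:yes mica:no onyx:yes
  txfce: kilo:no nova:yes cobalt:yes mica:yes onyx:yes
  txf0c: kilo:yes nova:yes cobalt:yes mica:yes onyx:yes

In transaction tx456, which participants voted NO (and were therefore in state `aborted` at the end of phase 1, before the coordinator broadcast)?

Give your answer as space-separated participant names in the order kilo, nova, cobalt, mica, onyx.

Answer: kilo nova mica

Derivation:
Txn tx456 phase 1: kilo no -> aborted; nova no -> aborted; cobalt yes -> prepared; mica no -> aborted; onyx yes -> prepared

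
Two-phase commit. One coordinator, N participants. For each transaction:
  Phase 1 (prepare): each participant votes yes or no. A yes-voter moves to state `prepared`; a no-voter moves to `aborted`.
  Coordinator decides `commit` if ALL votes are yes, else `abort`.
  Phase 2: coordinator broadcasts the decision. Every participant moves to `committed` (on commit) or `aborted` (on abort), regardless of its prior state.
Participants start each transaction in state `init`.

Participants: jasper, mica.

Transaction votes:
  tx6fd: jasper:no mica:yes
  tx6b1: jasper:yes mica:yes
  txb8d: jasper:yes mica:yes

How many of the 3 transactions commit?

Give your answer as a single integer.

Answer: 2

Derivation:
tx6fd: no from jasper -> abort (commits=0)
tx6b1: all yes -> commit (commits=1)
txb8d: all yes -> commit (commits=2)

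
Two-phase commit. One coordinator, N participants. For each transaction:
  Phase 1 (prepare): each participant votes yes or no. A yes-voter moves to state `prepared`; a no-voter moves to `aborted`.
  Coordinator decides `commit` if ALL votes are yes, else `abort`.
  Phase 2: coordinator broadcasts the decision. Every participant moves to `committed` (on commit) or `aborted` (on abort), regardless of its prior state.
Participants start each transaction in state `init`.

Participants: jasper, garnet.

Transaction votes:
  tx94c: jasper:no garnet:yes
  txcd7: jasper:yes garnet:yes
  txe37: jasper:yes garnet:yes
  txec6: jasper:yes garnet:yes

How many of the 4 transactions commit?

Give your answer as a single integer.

tx94c: no from jasper -> abort (commits=0)
txcd7: all yes -> commit (commits=1)
txe37: all yes -> commit (commits=2)
txec6: all yes -> commit (commits=3)

Answer: 3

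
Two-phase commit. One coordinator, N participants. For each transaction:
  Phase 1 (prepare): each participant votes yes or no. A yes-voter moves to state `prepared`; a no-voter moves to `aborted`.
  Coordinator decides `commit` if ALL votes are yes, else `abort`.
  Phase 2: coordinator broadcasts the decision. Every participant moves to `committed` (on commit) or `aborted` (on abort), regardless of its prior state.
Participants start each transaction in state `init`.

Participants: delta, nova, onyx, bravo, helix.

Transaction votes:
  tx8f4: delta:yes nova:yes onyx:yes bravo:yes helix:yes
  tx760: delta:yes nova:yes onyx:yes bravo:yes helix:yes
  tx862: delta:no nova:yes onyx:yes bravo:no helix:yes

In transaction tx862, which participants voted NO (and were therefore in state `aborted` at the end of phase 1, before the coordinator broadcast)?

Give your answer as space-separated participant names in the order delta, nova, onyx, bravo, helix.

Answer: delta bravo

Derivation:
Txn tx862 phase 1: delta no -> aborted; nova yes -> prepared; onyx yes -> prepared; bravo no -> aborted; helix yes -> prepared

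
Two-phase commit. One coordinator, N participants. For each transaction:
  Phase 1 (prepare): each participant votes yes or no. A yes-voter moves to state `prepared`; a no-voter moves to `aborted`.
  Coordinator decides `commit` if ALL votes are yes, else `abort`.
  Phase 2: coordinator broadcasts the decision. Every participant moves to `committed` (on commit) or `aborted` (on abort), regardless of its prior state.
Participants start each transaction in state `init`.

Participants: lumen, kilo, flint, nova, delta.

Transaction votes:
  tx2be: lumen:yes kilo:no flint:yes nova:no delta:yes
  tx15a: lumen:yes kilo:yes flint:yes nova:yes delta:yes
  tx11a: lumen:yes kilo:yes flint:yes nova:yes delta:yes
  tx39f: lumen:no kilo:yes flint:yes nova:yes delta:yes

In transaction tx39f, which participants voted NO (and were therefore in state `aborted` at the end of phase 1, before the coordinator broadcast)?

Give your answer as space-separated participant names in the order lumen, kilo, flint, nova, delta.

Txn tx39f phase 1: lumen no -> aborted; kilo yes -> prepared; flint yes -> prepared; nova yes -> prepared; delta yes -> prepared

Answer: lumen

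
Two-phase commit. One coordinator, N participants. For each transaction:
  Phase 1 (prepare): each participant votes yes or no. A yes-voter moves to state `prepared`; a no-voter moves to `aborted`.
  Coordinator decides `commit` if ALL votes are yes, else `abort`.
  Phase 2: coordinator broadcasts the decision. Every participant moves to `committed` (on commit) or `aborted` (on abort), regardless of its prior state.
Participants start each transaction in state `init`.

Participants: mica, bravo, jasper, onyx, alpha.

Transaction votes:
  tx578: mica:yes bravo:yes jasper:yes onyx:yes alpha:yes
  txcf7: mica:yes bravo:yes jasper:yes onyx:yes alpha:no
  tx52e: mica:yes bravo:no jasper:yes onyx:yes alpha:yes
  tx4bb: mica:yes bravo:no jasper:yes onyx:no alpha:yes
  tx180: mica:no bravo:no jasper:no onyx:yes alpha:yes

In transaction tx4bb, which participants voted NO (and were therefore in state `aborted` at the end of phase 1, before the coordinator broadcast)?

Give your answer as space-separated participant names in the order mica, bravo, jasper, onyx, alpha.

Txn tx4bb phase 1: mica yes -> prepared; bravo no -> aborted; jasper yes -> prepared; onyx no -> aborted; alpha yes -> prepared

Answer: bravo onyx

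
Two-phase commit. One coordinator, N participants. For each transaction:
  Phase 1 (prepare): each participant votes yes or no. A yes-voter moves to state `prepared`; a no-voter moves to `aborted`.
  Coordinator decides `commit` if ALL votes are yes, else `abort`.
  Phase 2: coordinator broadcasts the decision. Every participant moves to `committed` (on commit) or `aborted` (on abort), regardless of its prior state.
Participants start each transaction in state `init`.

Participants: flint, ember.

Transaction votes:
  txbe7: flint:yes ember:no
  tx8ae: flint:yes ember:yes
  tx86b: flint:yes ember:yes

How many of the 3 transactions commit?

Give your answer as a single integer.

Answer: 2

Derivation:
txbe7: no from ember -> abort (commits=0)
tx8ae: all yes -> commit (commits=1)
tx86b: all yes -> commit (commits=2)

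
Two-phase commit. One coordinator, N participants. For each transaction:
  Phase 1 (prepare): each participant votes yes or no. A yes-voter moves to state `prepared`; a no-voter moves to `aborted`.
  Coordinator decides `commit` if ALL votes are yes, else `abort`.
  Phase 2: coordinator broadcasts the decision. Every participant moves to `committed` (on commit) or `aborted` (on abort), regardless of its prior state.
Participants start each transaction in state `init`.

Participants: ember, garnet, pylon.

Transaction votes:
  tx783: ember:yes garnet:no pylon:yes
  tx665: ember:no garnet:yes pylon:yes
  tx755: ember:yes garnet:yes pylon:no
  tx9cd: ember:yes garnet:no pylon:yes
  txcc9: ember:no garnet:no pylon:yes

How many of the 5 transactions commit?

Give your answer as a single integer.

tx783: no from garnet -> abort (commits=0)
tx665: no from ember -> abort (commits=0)
tx755: no from pylon -> abort (commits=0)
tx9cd: no from garnet -> abort (commits=0)
txcc9: no from ember, garnet -> abort (commits=0)

Answer: 0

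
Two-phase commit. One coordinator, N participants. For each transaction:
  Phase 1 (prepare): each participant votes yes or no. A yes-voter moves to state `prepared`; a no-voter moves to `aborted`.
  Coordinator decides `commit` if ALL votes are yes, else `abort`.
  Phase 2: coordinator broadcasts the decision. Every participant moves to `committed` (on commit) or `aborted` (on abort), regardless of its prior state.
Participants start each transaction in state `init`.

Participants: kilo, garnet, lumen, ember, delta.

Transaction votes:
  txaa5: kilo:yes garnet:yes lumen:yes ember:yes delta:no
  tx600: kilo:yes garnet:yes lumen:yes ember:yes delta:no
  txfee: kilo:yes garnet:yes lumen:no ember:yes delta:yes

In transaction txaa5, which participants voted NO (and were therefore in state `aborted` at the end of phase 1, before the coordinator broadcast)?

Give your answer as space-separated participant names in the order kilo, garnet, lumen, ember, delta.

Txn txaa5 phase 1: kilo yes -> prepared; garnet yes -> prepared; lumen yes -> prepared; ember yes -> prepared; delta no -> aborted

Answer: delta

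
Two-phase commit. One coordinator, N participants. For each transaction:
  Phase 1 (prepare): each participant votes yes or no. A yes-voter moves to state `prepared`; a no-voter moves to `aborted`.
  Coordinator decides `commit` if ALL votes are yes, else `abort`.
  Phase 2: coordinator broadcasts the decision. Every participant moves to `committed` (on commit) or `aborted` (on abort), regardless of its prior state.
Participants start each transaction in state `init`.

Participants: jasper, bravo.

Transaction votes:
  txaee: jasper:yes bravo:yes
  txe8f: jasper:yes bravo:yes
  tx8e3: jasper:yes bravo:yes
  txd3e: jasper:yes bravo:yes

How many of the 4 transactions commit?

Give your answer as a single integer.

Answer: 4

Derivation:
txaee: all yes -> commit (commits=1)
txe8f: all yes -> commit (commits=2)
tx8e3: all yes -> commit (commits=3)
txd3e: all yes -> commit (commits=4)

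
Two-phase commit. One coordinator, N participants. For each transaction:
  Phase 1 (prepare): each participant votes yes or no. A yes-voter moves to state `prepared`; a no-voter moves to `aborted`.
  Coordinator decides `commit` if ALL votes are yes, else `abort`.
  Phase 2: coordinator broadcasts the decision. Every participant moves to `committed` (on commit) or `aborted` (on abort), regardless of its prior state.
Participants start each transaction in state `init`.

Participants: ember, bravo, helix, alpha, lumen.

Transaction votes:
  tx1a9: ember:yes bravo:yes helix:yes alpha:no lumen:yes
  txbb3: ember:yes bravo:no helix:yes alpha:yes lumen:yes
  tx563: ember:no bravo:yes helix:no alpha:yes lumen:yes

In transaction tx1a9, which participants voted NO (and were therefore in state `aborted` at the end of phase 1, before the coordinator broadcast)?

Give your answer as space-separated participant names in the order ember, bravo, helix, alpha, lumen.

Answer: alpha

Derivation:
Txn tx1a9 phase 1: ember yes -> prepared; bravo yes -> prepared; helix yes -> prepared; alpha no -> aborted; lumen yes -> prepared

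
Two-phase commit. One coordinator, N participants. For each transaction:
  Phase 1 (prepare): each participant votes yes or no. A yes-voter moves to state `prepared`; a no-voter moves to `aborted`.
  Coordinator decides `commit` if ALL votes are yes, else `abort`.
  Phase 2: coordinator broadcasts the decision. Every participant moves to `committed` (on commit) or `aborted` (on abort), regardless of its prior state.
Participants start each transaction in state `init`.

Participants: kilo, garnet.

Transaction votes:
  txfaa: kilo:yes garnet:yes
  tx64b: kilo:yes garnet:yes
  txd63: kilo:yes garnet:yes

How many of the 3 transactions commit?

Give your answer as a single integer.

Answer: 3

Derivation:
txfaa: all yes -> commit (commits=1)
tx64b: all yes -> commit (commits=2)
txd63: all yes -> commit (commits=3)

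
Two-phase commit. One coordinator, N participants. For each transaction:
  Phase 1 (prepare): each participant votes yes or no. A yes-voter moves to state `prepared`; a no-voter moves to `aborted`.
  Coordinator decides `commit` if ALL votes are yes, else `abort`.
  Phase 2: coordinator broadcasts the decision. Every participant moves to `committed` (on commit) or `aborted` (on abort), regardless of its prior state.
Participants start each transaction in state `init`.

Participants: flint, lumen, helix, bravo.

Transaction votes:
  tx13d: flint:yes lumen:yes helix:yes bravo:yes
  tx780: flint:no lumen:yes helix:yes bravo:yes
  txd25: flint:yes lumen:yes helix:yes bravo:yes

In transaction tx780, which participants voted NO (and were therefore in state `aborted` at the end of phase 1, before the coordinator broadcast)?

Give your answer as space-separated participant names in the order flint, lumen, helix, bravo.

Txn tx780 phase 1: flint no -> aborted; lumen yes -> prepared; helix yes -> prepared; bravo yes -> prepared

Answer: flint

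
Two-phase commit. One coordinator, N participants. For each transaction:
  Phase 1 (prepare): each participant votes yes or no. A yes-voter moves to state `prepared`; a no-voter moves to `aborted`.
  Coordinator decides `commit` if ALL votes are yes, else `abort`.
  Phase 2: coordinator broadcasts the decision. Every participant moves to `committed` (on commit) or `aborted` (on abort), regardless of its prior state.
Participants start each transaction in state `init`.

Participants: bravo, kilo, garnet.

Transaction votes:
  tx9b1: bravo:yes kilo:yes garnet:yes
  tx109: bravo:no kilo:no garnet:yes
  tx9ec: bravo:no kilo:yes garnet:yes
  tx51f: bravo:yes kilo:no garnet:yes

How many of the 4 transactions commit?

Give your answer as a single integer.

Answer: 1

Derivation:
tx9b1: all yes -> commit (commits=1)
tx109: no from bravo, kilo -> abort (commits=1)
tx9ec: no from bravo -> abort (commits=1)
tx51f: no from kilo -> abort (commits=1)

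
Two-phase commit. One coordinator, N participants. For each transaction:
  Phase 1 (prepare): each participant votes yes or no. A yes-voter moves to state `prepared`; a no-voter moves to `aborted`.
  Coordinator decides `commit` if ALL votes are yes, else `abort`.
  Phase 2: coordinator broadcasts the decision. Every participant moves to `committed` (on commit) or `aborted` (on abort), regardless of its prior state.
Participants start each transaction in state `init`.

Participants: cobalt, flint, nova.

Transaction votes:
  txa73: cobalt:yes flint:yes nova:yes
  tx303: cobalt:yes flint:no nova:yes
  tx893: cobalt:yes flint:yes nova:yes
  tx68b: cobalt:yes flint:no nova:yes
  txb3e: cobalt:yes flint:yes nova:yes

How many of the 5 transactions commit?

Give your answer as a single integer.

Answer: 3

Derivation:
txa73: all yes -> commit (commits=1)
tx303: no from flint -> abort (commits=1)
tx893: all yes -> commit (commits=2)
tx68b: no from flint -> abort (commits=2)
txb3e: all yes -> commit (commits=3)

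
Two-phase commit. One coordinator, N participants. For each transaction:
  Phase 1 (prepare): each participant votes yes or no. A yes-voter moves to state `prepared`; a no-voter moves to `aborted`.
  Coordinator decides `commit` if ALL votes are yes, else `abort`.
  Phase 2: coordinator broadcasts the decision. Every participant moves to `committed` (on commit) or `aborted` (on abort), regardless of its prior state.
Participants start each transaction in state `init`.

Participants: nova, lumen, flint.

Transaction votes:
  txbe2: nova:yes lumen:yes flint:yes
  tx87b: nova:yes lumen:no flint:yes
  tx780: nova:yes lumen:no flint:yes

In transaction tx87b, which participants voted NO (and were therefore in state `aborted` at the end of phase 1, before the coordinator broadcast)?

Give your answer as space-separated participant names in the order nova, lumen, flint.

Answer: lumen

Derivation:
Txn tx87b phase 1: nova yes -> prepared; lumen no -> aborted; flint yes -> prepared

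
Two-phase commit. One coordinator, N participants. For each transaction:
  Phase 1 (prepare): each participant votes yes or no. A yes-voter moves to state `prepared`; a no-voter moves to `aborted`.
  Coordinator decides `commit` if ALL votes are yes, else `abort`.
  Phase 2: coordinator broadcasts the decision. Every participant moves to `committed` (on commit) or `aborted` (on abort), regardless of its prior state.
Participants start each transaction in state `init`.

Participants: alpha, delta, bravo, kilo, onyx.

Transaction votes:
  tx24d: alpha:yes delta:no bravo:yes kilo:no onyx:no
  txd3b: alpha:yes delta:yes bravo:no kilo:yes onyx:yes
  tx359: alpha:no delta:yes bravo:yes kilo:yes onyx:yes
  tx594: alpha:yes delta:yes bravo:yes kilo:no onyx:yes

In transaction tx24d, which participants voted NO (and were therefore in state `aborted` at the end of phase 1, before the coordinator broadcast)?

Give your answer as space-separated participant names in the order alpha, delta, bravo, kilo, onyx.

Answer: delta kilo onyx

Derivation:
Txn tx24d phase 1: alpha yes -> prepared; delta no -> aborted; bravo yes -> prepared; kilo no -> aborted; onyx no -> aborted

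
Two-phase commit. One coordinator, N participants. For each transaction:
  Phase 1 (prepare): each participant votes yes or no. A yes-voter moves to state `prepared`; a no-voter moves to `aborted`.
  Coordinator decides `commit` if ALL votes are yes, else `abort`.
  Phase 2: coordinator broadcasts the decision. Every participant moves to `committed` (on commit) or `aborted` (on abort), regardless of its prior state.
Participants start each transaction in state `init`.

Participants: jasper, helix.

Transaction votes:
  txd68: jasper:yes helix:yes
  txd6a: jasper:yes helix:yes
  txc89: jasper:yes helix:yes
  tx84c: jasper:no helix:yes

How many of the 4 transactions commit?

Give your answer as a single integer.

txd68: all yes -> commit (commits=1)
txd6a: all yes -> commit (commits=2)
txc89: all yes -> commit (commits=3)
tx84c: no from jasper -> abort (commits=3)

Answer: 3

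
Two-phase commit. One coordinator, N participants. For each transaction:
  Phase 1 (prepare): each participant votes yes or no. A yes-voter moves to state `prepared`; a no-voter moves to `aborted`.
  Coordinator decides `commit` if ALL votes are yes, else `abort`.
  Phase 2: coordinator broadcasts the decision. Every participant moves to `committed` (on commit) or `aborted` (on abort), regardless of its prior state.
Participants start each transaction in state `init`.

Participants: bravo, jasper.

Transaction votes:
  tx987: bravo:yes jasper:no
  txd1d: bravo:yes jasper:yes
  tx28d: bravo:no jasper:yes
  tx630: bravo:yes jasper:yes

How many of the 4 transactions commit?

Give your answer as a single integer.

tx987: no from jasper -> abort (commits=0)
txd1d: all yes -> commit (commits=1)
tx28d: no from bravo -> abort (commits=1)
tx630: all yes -> commit (commits=2)

Answer: 2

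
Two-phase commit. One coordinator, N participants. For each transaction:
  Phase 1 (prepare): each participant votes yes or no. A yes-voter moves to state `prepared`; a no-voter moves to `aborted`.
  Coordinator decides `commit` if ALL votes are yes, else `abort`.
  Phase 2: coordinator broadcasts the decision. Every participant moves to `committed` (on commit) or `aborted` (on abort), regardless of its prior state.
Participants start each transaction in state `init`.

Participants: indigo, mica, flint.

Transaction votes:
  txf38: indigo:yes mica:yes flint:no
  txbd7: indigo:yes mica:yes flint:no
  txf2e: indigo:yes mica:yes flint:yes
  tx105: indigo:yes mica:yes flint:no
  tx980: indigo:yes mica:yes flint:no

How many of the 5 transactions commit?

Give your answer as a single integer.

Answer: 1

Derivation:
txf38: no from flint -> abort (commits=0)
txbd7: no from flint -> abort (commits=0)
txf2e: all yes -> commit (commits=1)
tx105: no from flint -> abort (commits=1)
tx980: no from flint -> abort (commits=1)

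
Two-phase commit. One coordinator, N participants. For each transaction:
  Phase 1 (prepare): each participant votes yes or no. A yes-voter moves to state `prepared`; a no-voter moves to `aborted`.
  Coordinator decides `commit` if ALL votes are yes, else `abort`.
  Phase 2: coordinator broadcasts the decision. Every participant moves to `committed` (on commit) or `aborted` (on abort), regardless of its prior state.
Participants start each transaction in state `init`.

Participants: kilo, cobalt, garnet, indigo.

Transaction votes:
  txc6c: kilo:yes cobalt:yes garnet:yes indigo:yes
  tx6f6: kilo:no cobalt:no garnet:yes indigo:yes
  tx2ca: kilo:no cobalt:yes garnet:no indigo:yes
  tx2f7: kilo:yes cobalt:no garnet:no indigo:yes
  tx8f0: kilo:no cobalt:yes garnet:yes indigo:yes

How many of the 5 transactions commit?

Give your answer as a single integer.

Answer: 1

Derivation:
txc6c: all yes -> commit (commits=1)
tx6f6: no from kilo, cobalt -> abort (commits=1)
tx2ca: no from kilo, garnet -> abort (commits=1)
tx2f7: no from cobalt, garnet -> abort (commits=1)
tx8f0: no from kilo -> abort (commits=1)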